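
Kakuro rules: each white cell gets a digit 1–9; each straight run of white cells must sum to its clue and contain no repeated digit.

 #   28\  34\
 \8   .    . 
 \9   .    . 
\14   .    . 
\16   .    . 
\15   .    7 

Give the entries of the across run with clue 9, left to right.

5, 4

16 in 2 cells must be {7,9}; 34 in 5 cells must be {4,6,7,8,9}.
R1C2 = 6: the only remaining digit allowed by both the 8 across and the 34 down.
Given what's placed, R4C2 must be 9 to fit the 16 across and 34 down.
R5C1 = 15 − 7 = 8 completes the 15 across.
R1C1 = 8 − 6 = 2 completes the 8 across.
Given what's placed, R3C2 must be 8 to fit the 14 across and 34 down.
R4C1 = 16 − 9 = 7 completes the 16 across.
R2C2 = 34 − 30 = 4 completes the 34 down.
R3C1 = 14 − 8 = 6 completes the 14 across.
R2C1 = 9 − 4 = 5 completes the 9 across.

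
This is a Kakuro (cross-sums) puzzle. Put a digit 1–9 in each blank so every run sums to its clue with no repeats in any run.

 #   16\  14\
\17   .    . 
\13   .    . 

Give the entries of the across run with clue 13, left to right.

7, 6

17 in 2 cells must be {8,9}; 16 in 2 cells must be {7,9}.
The 17 across and the 16 down share only 9, so R1C1 = 9.
R1C2 = 17 − 9 = 8 completes the 17 across.
R2C1 = 16 − 9 = 7 completes the 16 down.
R2C2 = 13 − 7 = 6 completes the 13 across.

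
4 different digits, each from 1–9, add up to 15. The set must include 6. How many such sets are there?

4 distinct digits from 1–9 sum between 10 and 30.
Keeping only sets containing 6.
Enumerating: {1,3,5,6}, {2,3,4,6}.

2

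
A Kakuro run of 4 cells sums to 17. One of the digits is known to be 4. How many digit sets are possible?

4 distinct digits from 1–9 sum between 10 and 30.
Keeping only sets containing 4.
Enumerating: {1,3,4,9}, {1,4,5,7}, {2,3,4,8}, {2,4,5,6}.

4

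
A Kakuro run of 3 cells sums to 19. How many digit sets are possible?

3 distinct digits from 1–9 sum between 6 and 24.
Enumerating: {2,8,9}, {3,7,9}, {4,6,9}, {4,7,8}, {5,6,8}.

5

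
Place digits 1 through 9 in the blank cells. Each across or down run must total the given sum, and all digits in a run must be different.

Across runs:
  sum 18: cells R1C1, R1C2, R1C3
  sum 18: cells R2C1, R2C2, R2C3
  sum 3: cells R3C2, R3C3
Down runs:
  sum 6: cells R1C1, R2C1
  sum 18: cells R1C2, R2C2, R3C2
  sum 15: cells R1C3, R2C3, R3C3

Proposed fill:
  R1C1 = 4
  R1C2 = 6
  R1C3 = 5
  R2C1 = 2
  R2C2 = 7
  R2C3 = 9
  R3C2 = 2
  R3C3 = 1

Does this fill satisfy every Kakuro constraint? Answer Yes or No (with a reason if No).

No — the down run R1C2–R3C2 sums to 15, not 18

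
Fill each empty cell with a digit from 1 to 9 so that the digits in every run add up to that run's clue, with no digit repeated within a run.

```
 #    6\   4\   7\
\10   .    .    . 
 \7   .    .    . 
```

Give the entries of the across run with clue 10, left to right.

7 in 3 cells must be {1,2,4}; 4 in 2 cells must be {1,3}.
The 7 across and the 4 down share only 1, so R2C2 = 1.
R1C2 = 4 − 1 = 3 completes the 4 down.
Nothing is forced directly, so branch on R2C1, whose candidates are 2 or 4. If R2C1 = 2: then R1C1 would have to be in {1,2,5,6} for the 10 across but in {4} for the 6 down — contradiction. So R2C1 = 4.
R1C1 = 6 − 4 = 2 completes the 6 down.
R1C3 = 10 − 5 = 5 completes the 10 across.
R2C3 = 7 − 5 = 2 completes the 7 across.

2 3 5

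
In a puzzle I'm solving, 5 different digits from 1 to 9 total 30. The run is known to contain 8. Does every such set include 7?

No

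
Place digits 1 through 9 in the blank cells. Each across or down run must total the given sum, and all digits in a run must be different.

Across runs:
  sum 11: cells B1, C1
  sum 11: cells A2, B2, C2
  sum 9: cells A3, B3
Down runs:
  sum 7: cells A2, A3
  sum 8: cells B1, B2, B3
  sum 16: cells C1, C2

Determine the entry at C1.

16 in 2 cells must be {7,9}.
The 11 across and the 16 down share only 7, so C2 = 7.
C1 = 16 − 7 = 9 completes the 16 down.
B1 = 11 − 9 = 2 completes the 11 across.
B2 = 1: the only remaining digit allowed by both the 11 across and the 8 down.
B3 = 8 − 3 = 5 completes the 8 down.
A2 = 11 − 8 = 3 completes the 11 across.
A3 = 9 − 5 = 4 completes the 9 across.

9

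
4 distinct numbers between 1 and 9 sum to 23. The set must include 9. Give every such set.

4 distinct digits from 1–9 sum between 10 and 30.
Keeping only sets containing 9.

{1,5,8,9}; {1,6,7,9}; {2,4,8,9}; {2,5,7,9}; {3,4,7,9}; {3,5,6,9}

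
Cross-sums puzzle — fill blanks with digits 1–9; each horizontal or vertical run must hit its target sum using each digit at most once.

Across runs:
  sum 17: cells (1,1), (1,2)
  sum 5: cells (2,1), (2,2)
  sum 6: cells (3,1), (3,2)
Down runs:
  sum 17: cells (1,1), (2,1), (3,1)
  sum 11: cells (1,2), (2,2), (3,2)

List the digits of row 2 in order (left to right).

3, 2

17 in 2 cells must be {8,9}.
The 17 across and the 11 down share only 8, so (1,2) = 8.
(1,1) = 17 − 8 = 9 completes the 17 across.
Nothing is forced directly, so branch on (2,2), whose candidates are 1 or 2. If (2,2) = 1: then (2,1) would have to be in {4} for the 5 across but in {1,2,3,5,6,7} for the 17 down — contradiction. So (2,2) = 2.
(2,1) = 5 − 2 = 3 completes the 5 across.
(3,1) = 17 − 12 = 5 completes the 17 down.
(3,2) = 6 − 5 = 1 completes the 6 across.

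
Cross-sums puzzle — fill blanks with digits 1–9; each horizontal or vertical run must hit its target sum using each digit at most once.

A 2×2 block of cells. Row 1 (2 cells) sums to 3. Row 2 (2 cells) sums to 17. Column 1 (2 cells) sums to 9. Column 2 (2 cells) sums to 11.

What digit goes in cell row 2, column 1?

3 in 2 cells must be {1,2}; 17 in 2 cells must be {8,9}.
The 3 across and the 11 down share only 2, so (1,2) = 2.
The 17 across and the 9 down share only 8, so (2,1) = 8.
(2,2) = 17 − 8 = 9 completes the 17 across.
(1,1) = 3 − 2 = 1 completes the 3 across.

8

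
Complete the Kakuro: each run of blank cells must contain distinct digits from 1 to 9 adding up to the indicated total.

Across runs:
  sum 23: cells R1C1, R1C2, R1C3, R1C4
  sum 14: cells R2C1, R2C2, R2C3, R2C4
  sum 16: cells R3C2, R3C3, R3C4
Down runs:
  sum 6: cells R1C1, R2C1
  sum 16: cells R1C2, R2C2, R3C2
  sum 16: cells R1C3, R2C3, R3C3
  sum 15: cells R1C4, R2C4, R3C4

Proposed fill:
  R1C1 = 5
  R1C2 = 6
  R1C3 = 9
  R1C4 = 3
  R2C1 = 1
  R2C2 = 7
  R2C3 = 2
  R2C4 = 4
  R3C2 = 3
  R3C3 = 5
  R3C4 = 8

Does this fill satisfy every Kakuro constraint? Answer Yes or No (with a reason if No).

Across: 5+6+9+3=23; 1+7+2+4=14; 3+5+8=16. Down: 5+1=6; 6+7+3=16; 9+2+5=16; 3+4+8=15. No digit repeats within any run.

Yes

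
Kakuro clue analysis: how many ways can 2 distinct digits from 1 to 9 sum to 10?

4

2 distinct digits from 1–9 sum between 3 and 17.
Enumerating: {1,9}, {2,8}, {3,7}, {4,6}.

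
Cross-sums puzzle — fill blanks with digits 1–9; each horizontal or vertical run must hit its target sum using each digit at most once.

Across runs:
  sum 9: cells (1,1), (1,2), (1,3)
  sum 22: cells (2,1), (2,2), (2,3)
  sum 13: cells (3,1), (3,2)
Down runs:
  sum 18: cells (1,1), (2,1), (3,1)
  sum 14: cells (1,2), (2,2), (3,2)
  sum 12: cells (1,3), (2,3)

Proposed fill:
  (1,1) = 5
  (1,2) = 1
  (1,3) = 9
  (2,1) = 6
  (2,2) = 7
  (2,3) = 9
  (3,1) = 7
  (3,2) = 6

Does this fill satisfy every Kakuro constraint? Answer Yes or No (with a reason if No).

No — the down run (1,3)–(2,3) sums to 18, not 12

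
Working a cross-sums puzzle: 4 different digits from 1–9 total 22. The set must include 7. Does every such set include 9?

No

Counterexample: {1,6,7,8} sums to 22 under that restriction without using 9.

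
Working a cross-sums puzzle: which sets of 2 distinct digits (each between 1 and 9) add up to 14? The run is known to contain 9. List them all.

2 distinct digits from 1–9 sum between 3 and 17.
Keeping only sets containing 9.
Only one set works: {5,9}.

{5,9}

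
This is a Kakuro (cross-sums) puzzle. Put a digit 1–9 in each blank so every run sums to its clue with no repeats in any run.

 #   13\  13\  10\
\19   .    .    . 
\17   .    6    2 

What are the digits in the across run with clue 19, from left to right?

R1C2 = 13 − 6 = 7 completes the 13 down.
R1C3 = 10 − 2 = 8 completes the 10 down.
R2C1 = 17 − 8 = 9 completes the 17 across.
R1C1 = 19 − 15 = 4 completes the 19 across.

4, 7, 8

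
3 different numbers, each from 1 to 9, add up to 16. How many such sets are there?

3 distinct digits from 1–9 sum between 6 and 24.

8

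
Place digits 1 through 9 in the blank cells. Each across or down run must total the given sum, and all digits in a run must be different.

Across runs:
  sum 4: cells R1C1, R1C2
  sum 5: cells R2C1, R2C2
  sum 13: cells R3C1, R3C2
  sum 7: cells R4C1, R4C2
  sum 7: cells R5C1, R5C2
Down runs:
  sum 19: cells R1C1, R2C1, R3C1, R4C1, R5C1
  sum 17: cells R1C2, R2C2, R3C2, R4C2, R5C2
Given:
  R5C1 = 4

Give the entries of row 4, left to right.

4 in 2 cells must be {1,3}.
R5C2 = 7 − 4 = 3 completes the 7 across.
Given what's placed, R1C2 must be 1 to fit the 4 across and 17 down.
R1C1 = 4 − 1 = 3 completes the 4 across.
Nothing is forced directly, so branch on R2C1, whose candidates are 1 or 2. If R2C1 = 2: then R2C2 would have to be in {3} for the 5 across but in {2,4,5,6,7} for the 17 down — contradiction. So R2C1 = 1.
R2C2 = 5 − 1 = 4 completes the 5 across.
Given what's placed, R3C2 must be 7 to fit the 13 across and 17 down.
R4C2 = 17 − 15 = 2 completes the 17 down.
R3C1 = 13 − 7 = 6 completes the 13 across.
R4C1 = 7 − 2 = 5 completes the 7 across.

5 2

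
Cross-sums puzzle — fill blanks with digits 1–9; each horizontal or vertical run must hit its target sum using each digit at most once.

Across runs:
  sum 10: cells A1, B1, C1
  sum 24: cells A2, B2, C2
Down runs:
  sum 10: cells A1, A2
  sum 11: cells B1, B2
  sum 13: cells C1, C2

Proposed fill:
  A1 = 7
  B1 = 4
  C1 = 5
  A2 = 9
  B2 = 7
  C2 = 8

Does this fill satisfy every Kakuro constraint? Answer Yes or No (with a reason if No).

No — the across run A1–C1 sums to 16, not 10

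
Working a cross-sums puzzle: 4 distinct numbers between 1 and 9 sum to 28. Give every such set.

4 distinct digits from 1–9 sum between 10 and 30.

{4,7,8,9}; {5,6,8,9}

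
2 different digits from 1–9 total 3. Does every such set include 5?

The only way to make 3 from 2 distinct digits is {1,2}, which does not contain 5.

No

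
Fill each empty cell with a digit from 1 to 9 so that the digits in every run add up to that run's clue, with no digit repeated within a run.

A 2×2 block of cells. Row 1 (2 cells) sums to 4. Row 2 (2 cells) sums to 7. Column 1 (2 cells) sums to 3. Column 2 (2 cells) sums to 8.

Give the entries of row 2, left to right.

2 5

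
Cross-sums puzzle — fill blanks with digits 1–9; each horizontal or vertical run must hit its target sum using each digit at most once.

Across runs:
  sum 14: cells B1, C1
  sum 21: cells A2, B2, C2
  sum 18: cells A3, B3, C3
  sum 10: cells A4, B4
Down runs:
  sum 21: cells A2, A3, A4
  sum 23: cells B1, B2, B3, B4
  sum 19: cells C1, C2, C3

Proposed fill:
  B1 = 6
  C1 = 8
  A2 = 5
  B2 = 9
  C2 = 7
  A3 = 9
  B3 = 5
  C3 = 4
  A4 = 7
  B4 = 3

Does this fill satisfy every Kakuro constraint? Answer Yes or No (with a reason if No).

Across: 6+8=14; 5+9+7=21; 9+5+4=18; 7+3=10. Down: 5+9+7=21; 6+9+5+3=23; 8+7+4=19. No digit repeats within any run.

Yes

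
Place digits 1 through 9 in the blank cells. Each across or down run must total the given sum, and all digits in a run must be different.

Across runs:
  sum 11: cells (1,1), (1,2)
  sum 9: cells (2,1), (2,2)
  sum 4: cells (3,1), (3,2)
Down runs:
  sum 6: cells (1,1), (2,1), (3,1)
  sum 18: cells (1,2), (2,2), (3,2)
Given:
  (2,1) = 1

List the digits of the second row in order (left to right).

1 8

4 in 2 cells must be {1,3}; 6 in 3 cells must be {1,2,3}.
(2,2) = 9 − 1 = 8 completes the 9 across.
(3,1) = 3: the only remaining digit allowed by both the 4 across and the 6 down.
(3,2) = 4 − 3 = 1 completes the 4 across.
(1,1) = 6 − 4 = 2 completes the 6 down.
(1,2) = 11 − 2 = 9 completes the 11 across.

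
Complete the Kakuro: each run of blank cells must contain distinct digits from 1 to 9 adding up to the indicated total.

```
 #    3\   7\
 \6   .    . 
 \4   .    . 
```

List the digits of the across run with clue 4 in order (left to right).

4 in 2 cells must be {1,3}; 3 in 2 cells must be {1,2}.
The 4 across and the 3 down share only 1, so R2C1 = 1.
R2C2 = 4 − 1 = 3 completes the 4 across.
R1C1 = 3 − 1 = 2 completes the 3 down.
R1C2 = 6 − 2 = 4 completes the 6 across.

1 3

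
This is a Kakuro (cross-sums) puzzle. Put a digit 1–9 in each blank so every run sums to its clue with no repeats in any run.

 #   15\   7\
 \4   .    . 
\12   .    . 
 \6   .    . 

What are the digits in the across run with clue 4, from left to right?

3, 1

4 in 2 cells must be {1,3}; 7 in 3 cells must be {1,2,4}.
The 4 across and the 7 down share only 1, so R1C2 = 1.
Given what's placed, R2C2 must be 4 to fit the 12 across and 7 down.
R3C2 = 7 − 5 = 2 completes the 7 down.
R1C1 = 4 − 1 = 3 completes the 4 across.
R2C1 = 12 − 4 = 8 completes the 12 across.
R3C1 = 6 − 2 = 4 completes the 6 across.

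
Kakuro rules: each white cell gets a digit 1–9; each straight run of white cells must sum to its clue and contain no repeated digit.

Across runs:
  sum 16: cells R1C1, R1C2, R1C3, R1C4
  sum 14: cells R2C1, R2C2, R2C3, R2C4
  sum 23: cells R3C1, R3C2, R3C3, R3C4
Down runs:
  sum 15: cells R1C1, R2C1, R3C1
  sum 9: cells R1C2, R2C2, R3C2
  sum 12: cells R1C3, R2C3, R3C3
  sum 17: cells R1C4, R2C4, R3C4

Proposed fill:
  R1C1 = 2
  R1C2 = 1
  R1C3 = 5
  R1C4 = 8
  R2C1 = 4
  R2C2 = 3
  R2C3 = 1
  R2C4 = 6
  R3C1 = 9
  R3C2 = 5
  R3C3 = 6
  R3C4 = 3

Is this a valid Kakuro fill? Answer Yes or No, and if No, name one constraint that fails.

Yes

Across: 2+1+5+8=16; 4+3+1+6=14; 9+5+6+3=23. Down: 2+4+9=15; 1+3+5=9; 5+1+6=12; 8+6+3=17. No digit repeats within any run.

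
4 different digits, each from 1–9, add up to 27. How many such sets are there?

3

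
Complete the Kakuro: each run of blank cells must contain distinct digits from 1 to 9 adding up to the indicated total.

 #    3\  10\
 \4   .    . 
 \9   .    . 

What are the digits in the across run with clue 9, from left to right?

4 in 2 cells must be {1,3}; 3 in 2 cells must be {1,2}.
The 4 across and the 3 down share only 1, so R1C1 = 1.
R1C2 = 4 − 1 = 3 completes the 4 across.
R2C1 = 3 − 1 = 2 completes the 3 down.
R2C2 = 9 − 2 = 7 completes the 9 across.

2 7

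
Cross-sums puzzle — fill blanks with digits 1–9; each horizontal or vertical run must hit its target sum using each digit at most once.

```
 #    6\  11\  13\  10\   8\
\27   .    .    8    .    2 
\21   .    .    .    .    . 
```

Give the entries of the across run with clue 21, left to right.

1, 2, 5, 7, 6

R2C3 = 13 − 8 = 5 completes the 13 down.
R2C5 = 8 − 2 = 6 completes the 8 down.
No cell is forced outright now. R2C2 can only be 2 or 7 (the digits allowed by both its 21 across and its 11 down). If R2C2 = 7: that forces R1C2 = 4, after which R1C1 would have to be in {6,7} for the 27 across but in {1,2,4,5} for the 6 down — contradiction. So R2C2 = 2.
R1C2 = 11 − 2 = 9 completes the 11 down.
Given what's placed, R2C1 must be 1 to fit the 21 across and 6 down.
R2C4 = 21 − 14 = 7 completes the 21 across.
R1C1 = 6 − 1 = 5 completes the 6 down.
R1C4 = 27 − 24 = 3 completes the 27 across.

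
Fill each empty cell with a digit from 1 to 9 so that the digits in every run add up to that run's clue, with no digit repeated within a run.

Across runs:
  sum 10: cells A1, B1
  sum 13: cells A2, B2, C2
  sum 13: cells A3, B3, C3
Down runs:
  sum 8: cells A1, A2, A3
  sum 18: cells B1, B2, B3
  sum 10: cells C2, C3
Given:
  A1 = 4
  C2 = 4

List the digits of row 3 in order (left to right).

3 4 6

B1 = 10 − 4 = 6 completes the 10 across.
C3 = 10 − 4 = 6 completes the 10 down.
A3 = 3: the only remaining digit allowed by both the 13 across and the 8 down.
B3 = 13 − 9 = 4 completes the 13 across.
A2 = 8 − 7 = 1 completes the 8 down.
B2 = 13 − 5 = 8 completes the 13 across.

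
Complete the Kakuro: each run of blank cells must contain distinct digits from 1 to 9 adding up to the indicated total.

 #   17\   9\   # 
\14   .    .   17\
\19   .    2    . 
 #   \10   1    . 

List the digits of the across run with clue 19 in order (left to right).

9, 2, 8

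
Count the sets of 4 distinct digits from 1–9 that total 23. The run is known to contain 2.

3

4 distinct digits from 1–9 sum between 10 and 30.
Keeping only sets containing 2.
Enumerating: {2,4,8,9}, {2,5,7,9}, {2,6,7,8}.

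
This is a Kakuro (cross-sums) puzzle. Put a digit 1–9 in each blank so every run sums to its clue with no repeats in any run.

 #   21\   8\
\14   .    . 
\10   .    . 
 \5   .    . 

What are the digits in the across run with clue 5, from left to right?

4 1

The 14 across and the 8 down share only 5, so R1C2 = 5.
The 5 across and the 21 down share only 4, so R3C1 = 4.
R3C2 = 5 − 4 = 1 completes the 5 across.
R1C1 = 14 − 5 = 9 completes the 14 across.
R2C1 = 21 − 13 = 8 completes the 21 down.
R2C2 = 10 − 8 = 2 completes the 10 across.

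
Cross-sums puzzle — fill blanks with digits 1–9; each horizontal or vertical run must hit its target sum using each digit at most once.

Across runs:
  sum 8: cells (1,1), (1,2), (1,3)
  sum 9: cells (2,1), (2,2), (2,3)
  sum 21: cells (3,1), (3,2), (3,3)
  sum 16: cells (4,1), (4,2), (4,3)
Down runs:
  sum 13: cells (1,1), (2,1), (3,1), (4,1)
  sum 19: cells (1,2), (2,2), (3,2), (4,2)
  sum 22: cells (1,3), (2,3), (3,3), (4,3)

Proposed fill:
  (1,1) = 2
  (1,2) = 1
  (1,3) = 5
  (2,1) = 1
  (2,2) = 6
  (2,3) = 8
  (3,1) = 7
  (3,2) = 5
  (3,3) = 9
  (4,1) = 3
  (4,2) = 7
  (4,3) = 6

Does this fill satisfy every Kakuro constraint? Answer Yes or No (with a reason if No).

No — the down run (1,3)–(4,3) sums to 28, not 22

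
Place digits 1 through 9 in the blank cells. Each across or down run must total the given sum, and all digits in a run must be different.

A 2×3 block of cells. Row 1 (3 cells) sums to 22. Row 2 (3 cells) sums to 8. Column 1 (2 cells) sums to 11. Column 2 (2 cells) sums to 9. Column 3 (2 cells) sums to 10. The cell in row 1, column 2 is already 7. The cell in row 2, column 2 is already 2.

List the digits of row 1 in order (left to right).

6, 7, 9

Given what's placed, (2,1) must be 5 to fit the 8 across and 11 down.
(2,3) = 8 − 7 = 1 completes the 8 across.
(1,1) = 11 − 5 = 6 completes the 11 down.
(1,3) = 22 − 13 = 9 completes the 22 across.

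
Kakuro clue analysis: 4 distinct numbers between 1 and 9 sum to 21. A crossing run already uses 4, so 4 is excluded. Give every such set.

4 distinct digits from 1–9 sum between 10 and 30.
Dropping sets that contain 4.

{1,3,8,9}; {1,5,6,9}; {1,5,7,8}; {2,3,7,9}; {2,5,6,8}; {3,5,6,7}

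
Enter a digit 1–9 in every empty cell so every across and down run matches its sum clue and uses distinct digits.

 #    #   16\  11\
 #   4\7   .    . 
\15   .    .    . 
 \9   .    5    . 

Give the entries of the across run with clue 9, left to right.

4 in 2 cells must be {1,3}.
No cell is forced outright now. R2C1 can only be 1 or 3 (the digits allowed by both its 15 across and its 4 down). If R2C1 = 3: that forces R3C1 = 1, R3C3 = 3, R2C3 = 7, R1C3 = 1, after which R2C2 would have to be in {5} for the 15 across but in {2,3,4,7,8,9} for the 16 down — contradiction. So R2C1 = 1.
R3C1 = 4 − 1 = 3 completes the 4 down.
R3C3 = 9 − 8 = 1 completes the 9 across.
Nothing is forced directly, so branch on R2C2, whose candidates are 8 or 9. If R2C2 = 9: that forces R1C2 = 2, after which R1C3 would have to be in {5} for the 7 across but in {2,3,4,6,7,8} for the 11 down — contradiction. So R2C2 = 8.
R1C2 = 16 − 13 = 3 completes the 16 down.
R1C3 = 7 − 3 = 4 completes the 7 across.
R2C3 = 15 − 9 = 6 completes the 15 across.

3, 5, 1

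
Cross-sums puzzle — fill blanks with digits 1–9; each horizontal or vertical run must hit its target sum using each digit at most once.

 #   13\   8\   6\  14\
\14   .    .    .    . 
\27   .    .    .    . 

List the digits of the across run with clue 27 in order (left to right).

Nothing is forced directly, so branch on R2C3, whose candidates are 4 or 5. If R2C3 = 4: that forces R1C3 = 2, R2C2 = 6, after which R1C2 would have to be in {1,3,4,5,6,7,8} for the 14 across but in {2} for the 8 down — contradiction. So R2C3 = 5.
R1C3 = 6 − 5 = 1 completes the 6 down.
Nothing is forced directly, so branch on R2C2, whose candidates are 6 or 7. If R2C2 = 7: then R1C2 would have to be in {2,3,4,5,6,7,8} for the 14 across but in {1} for the 8 down — contradiction. So R2C2 = 6.
R1C2 = 8 − 6 = 2 completes the 8 down.
R2C4 = 9: the only remaining digit allowed by both the 27 across and the 14 down.
R1C4 = 14 − 9 = 5 completes the 14 down.
R2C1 = 27 − 20 = 7 completes the 27 across.
R1C1 = 14 − 8 = 6 completes the 14 across.

7 6 5 9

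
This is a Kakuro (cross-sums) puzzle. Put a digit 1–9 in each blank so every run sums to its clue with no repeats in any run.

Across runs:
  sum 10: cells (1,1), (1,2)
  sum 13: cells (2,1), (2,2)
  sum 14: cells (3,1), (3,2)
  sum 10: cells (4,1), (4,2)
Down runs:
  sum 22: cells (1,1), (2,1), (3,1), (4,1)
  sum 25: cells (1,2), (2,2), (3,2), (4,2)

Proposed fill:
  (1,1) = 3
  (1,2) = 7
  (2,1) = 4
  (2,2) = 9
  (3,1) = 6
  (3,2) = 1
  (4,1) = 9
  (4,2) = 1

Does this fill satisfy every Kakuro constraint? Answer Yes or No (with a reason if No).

No — the down run (1,2)–(4,2) sums to 18, not 25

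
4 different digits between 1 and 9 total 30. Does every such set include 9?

Yes

The only way to make 30 from 4 distinct digits is {6,7,8,9}, which contains 9.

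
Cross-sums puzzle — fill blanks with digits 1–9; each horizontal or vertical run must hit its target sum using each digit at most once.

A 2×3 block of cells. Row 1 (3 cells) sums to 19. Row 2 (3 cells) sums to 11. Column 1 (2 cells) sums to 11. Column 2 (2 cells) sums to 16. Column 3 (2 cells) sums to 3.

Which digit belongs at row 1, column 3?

16 in 2 cells must be {7,9}; 3 in 2 cells must be {1,2}.
The 19 across and the 3 down share only 2, so (1,3) = 2.
The 11 across and the 16 down share only 7, so (2,2) = 7.
(2,3) = 3 − 2 = 1 completes the 3 down.
(1,2) = 16 − 7 = 9 completes the 16 down.
(2,1) = 11 − 8 = 3 completes the 11 across.
(1,1) = 19 − 11 = 8 completes the 19 across.

2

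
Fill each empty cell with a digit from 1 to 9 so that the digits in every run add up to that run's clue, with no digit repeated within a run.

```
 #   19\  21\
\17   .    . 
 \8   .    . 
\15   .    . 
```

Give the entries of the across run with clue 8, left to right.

2 6

17 in 2 cells must be {8,9}.
Nothing is forced directly, so branch on R2C2, whose candidates are 5 or 6 or 7. If R2C2 = 5: that forces R1C2 = 9, R2C1 = 3, R3C2 = 7, after which R1C1 would have to be in {8} for the 17 across but in {7,9} for the 19 down — contradiction. If R2C2 = 7: then R2C1 would have to be in {1} for the 8 across but in {2,3,4,5,6,7,8,9} for the 19 down — contradiction. So R2C2 = 6.
Given what's placed, R1C2 must be 8 to fit the 17 across and 21 down.
R2C1 = 8 − 6 = 2 completes the 8 across.
R3C2 = 21 − 14 = 7 completes the 21 down.
R1C1 = 17 − 8 = 9 completes the 17 across.
R3C1 = 15 − 7 = 8 completes the 15 across.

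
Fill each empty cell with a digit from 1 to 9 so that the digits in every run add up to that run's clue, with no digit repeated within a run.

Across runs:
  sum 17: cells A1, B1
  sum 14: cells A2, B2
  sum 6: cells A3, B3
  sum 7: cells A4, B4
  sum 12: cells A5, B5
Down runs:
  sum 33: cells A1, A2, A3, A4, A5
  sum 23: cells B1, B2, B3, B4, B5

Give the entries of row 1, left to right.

17 in 2 cells must be {8,9}.
Nothing is forced directly, so branch on A3, whose candidates are 4 or 5. If A3 = 4: that forces B3 = 2, A4 = 5, after which B4 would have to be in {2} for the 7 across but in {1,3,4,5,6,7,8,9} for the 23 down — contradiction. So A3 = 5.
B3 = 6 − 5 = 1 completes the 6 across.
Given what's placed, A4 must be 4 to fit the 7 across and 33 down.
B4 = 7 − 4 = 3 completes the 7 across.
No cell is forced outright now. A1 can only be 8 or 9 (the digits allowed by both its 17 across and its 33 down). If A1 = 8: that forces B1 = 9, A2 = 9, after which B2 would have to be in {5} for the 14 across but in {2,4,6,8} for the 23 down — contradiction. So A1 = 9.
B1 = 17 − 9 = 8 completes the 17 across.

9 8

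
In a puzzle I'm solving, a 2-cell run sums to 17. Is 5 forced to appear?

No

The only way to make 17 from 2 distinct digits is {8,9}, which does not contain 5.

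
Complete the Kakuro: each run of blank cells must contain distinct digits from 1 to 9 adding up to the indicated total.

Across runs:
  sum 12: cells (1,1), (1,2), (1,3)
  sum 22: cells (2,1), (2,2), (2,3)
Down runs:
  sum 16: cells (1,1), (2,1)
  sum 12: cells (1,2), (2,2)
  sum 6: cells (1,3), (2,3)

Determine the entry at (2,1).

9

16 in 2 cells must be {7,9}.
The 22 across and the 6 down share only 5, so (2,3) = 5.
(1,3) = 6 − 5 = 1 completes the 6 down.
Given what's placed, (2,1) must be 9 to fit the 22 across and 16 down.
(2,2) = 22 − 14 = 8 completes the 22 across.
(1,1) = 16 − 9 = 7 completes the 16 down.
(1,2) = 12 − 8 = 4 completes the 12 across.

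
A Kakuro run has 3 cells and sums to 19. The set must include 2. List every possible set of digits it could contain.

3 distinct digits from 1–9 sum between 6 and 24.
Keeping only sets containing 2.
Only one set works: {2,8,9}.

{2,8,9}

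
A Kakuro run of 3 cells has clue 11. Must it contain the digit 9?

No

Counterexample: {1,2,8} sums to 11 without using 9.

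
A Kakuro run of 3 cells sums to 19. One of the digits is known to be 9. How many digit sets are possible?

3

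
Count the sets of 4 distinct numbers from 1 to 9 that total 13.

3

4 distinct digits from 1–9 sum between 10 and 30.
Enumerating: {1,2,3,7}, {1,2,4,6}, {1,3,4,5}.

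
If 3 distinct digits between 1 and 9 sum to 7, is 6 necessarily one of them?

No

The only way to make 7 from 3 distinct digits is {1,2,4}, which does not contain 6.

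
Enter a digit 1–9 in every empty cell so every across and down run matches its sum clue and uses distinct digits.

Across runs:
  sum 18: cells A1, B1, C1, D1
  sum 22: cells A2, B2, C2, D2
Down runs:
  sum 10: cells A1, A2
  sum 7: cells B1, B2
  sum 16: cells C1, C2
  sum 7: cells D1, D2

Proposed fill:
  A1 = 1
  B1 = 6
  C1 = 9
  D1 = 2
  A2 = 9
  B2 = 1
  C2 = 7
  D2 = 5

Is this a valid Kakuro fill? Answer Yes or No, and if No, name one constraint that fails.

Across: 1+6+9+2=18; 9+1+7+5=22. Down: 1+9=10; 6+1=7; 9+7=16; 2+5=7. No digit repeats within any run.

Yes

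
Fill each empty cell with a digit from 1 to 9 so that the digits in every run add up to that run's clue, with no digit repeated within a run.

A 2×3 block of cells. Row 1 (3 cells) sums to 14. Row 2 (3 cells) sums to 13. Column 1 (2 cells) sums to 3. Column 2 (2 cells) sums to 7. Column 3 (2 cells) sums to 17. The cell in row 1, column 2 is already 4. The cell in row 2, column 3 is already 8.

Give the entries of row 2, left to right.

3 in 2 cells must be {1,2}; 17 in 2 cells must be {8,9}.
(1,3) = 17 − 8 = 9 completes the 17 down.
(2,2) = 7 − 4 = 3 completes the 7 down.
(1,1) = 14 − 13 = 1 completes the 14 across.
(2,1) = 13 − 11 = 2 completes the 13 across.

2, 3, 8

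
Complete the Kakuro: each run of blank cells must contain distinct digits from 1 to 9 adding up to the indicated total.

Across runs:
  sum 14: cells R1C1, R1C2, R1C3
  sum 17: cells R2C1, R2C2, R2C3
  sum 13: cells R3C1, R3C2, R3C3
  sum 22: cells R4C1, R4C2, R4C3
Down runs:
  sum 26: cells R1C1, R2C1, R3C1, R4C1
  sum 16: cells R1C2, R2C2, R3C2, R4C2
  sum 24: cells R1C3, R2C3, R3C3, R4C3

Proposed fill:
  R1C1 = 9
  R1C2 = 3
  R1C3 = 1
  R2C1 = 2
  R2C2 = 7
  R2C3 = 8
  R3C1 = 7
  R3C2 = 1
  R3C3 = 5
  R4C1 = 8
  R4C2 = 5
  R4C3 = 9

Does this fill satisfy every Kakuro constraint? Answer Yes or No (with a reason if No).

No — the across run R1C1–R1C3 sums to 13, not 14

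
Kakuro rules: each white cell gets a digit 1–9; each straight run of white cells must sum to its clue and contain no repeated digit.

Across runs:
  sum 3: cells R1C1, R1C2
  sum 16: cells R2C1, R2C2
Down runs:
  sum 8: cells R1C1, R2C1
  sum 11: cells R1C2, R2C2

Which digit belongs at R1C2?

3 in 2 cells must be {1,2}; 16 in 2 cells must be {7,9}.
The 3 across and the 11 down share only 2, so R1C2 = 2.
The 16 across and the 8 down share only 7, so R2C1 = 7.
R2C2 = 16 − 7 = 9 completes the 16 across.
R1C1 = 3 − 2 = 1 completes the 3 across.

2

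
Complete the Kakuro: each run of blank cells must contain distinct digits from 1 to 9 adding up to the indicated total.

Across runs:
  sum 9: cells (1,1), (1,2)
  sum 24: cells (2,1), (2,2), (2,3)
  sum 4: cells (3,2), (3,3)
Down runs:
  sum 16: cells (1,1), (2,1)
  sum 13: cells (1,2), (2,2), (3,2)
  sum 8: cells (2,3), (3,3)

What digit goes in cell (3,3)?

24 in 3 cells must be {7,8,9}; 4 in 2 cells must be {1,3}; 16 in 2 cells must be {7,9}.
The 9 across and the 16 down share only 7, so (1,1) = 7.
(1,2) = 9 − 7 = 2 completes the 9 across.
(2,1) = 16 − 7 = 9 completes the 16 down.
(2,3) = 7: the only remaining digit allowed by both the 24 across and the 8 down.
(3,2) = 3: the only remaining digit allowed by both the 4 across and the 13 down.
(3,3) = 4 − 3 = 1 completes the 4 across.
(2,2) = 24 − 16 = 8 completes the 24 across.

1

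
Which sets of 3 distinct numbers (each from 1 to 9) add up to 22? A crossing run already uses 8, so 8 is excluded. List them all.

3 distinct digits from 1–9 sum between 6 and 24.
Dropping sets that contain 8.
Only one set works: {6,7,9}.

{6,7,9}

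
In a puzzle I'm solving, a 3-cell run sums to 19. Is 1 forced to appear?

No

Counterexample: {2,8,9} sums to 19 without using 1.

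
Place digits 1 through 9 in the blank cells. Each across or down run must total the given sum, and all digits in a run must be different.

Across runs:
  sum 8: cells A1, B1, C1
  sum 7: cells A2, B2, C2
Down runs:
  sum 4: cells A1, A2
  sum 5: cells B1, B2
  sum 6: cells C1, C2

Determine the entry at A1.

7 in 3 cells must be {1,2,4}; 4 in 2 cells must be {1,3}.
The 7 across and the 4 down share only 1, so A2 = 1.
A1 = 4 − 1 = 3 completes the 4 down.
Nothing is forced directly, so branch on B2, whose candidates are 2 or 4. If B2 = 2: then B1 would have to be in {1,4} for the 8 across but in {3} for the 5 down — contradiction. So B2 = 4.
B1 = 5 − 4 = 1 completes the 5 down.
C1 = 8 − 4 = 4 completes the 8 across.
C2 = 7 − 5 = 2 completes the 7 across.

3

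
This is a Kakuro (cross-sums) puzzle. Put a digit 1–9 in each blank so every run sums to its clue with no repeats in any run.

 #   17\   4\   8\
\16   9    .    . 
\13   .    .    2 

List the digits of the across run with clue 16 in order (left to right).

17 in 2 cells must be {8,9}; 4 in 2 cells must be {1,3}.
R1C3 = 8 − 2 = 6 completes the 8 down.
R2C1 = 17 − 9 = 8 completes the 17 down.
R2C2 = 13 − 10 = 3 completes the 13 across.
R1C2 = 16 − 15 = 1 completes the 16 across.

9 1 6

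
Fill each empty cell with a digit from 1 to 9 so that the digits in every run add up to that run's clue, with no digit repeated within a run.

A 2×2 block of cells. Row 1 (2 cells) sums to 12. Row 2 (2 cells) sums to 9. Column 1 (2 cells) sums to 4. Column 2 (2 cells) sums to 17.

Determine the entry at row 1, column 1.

3

4 in 2 cells must be {1,3}; 17 in 2 cells must be {8,9}.
The 12 across and the 4 down share only 3, so (1,1) = 3.
(1,2) = 12 − 3 = 9 completes the 12 across.
(2,1) = 4 − 3 = 1 completes the 4 down.
(2,2) = 9 − 1 = 8 completes the 9 across.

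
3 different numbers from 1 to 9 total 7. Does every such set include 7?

No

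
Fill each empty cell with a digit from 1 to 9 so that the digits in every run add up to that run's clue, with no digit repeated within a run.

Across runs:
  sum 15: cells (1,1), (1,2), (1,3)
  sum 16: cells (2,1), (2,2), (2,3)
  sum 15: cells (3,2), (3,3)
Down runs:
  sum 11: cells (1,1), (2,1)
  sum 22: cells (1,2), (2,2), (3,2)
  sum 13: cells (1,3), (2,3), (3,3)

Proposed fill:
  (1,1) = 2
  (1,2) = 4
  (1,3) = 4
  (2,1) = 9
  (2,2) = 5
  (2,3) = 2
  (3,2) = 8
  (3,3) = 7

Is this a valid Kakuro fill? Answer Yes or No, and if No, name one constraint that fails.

No — the across run (1,1)–(1,3) sums to 10, not 15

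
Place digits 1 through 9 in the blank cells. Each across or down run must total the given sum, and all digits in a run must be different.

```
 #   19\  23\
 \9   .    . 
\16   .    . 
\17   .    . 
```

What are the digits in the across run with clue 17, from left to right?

16 in 2 cells must be {7,9}; 17 in 2 cells must be {8,9}; 23 in 3 cells must be {6,8,9}.
The 16 across and the 23 down share only 9, so R2C2 = 9.
Given what's placed, R3C2 must be 8 to fit the 17 across and 23 down.
R1C2 = 23 − 17 = 6 completes the 23 down.
R2C1 = 16 − 9 = 7 completes the 16 across.
R3C1 = 17 − 8 = 9 completes the 17 across.
R1C1 = 9 − 6 = 3 completes the 9 across.

9, 8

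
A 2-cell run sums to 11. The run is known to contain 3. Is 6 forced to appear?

No

The only way to make 11 from 2 distinct digits under that restriction is {3,8}, which does not contain 6.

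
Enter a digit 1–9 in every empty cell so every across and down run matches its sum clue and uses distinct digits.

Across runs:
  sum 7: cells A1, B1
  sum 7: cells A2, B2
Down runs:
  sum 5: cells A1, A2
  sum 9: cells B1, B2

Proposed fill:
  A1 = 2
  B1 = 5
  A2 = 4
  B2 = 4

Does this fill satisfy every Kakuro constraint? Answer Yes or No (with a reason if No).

No — the down run A1–A2 sums to 6, not 5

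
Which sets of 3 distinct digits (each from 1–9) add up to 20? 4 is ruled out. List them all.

3 distinct digits from 1–9 sum between 6 and 24.
Dropping sets that contain 4.

{3,8,9}; {5,6,9}; {5,7,8}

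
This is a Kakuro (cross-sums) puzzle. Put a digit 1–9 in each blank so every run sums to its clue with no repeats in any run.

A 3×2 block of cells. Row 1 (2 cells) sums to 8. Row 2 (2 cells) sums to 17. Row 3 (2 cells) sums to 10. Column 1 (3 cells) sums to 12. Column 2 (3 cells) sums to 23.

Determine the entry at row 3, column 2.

9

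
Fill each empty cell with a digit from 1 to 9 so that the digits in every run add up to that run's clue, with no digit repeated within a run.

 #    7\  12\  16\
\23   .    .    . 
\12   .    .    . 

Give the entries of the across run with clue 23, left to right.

23 in 3 cells must be {6,8,9}; 16 in 2 cells must be {7,9}.
The 23 across and the 7 down share only 6, so R1C1 = 6.
Given what's placed, R1C3 must be 9 to fit the 23 across and 16 down.
R2C1 = 7 − 6 = 1 completes the 7 down.
R2C3 = 16 − 9 = 7 completes the 16 down.
R1C2 = 23 − 15 = 8 completes the 23 across.
R2C2 = 12 − 8 = 4 completes the 12 across.

6, 8, 9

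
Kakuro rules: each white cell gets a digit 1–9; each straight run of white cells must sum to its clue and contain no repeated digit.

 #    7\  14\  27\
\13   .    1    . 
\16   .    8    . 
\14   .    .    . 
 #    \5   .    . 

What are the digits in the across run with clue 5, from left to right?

7 in 3 cells must be {1,2,4}.
Given what's placed, R1C1 must be 4 to fit the 13 across and 7 down.
R1C3 = 13 − 5 = 8 completes the 13 across.
Nothing is forced directly, so branch on R3C2, whose candidates are 2 or 3. If R3C2 = 2: then R3C1 would have to be in {3,4,5,7,8,9} for the 14 across but in {1,2} for the 7 down — contradiction. So R3C2 = 3.
R3C1 = 2: the only remaining digit allowed by both the 14 across and the 7 down.
R3C3 = 14 − 5 = 9 completes the 14 across.
R4C2 = 14 − 12 = 2 completes the 14 down.
R4C3 = 5 − 2 = 3 completes the 5 across.

2 3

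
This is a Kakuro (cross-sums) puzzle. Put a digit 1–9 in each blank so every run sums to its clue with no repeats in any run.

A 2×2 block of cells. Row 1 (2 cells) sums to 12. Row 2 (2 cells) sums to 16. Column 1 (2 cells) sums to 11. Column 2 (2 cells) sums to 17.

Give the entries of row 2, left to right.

7 9

16 in 2 cells must be {7,9}; 17 in 2 cells must be {8,9}.
The 16 across and the 17 down share only 9, so (2,2) = 9.
(1,2) = 17 − 9 = 8 completes the 17 down.
(2,1) = 16 − 9 = 7 completes the 16 across.
(1,1) = 12 − 8 = 4 completes the 12 across.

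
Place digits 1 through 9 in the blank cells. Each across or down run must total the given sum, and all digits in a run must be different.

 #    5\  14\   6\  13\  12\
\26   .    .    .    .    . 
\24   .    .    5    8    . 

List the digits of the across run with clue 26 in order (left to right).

R1C3 = 6 − 5 = 1 completes the 6 down.
R1C4 = 13 − 8 = 5 completes the 13 down.
Given what's placed, R2C2 must be 6 to fit the 24 across and 14 down.
R1C2 = 14 − 6 = 8 completes the 14 down.
Given what's placed, R1C1 must be 3 to fit the 26 across and 5 down.
R1C5 = 26 − 17 = 9 completes the 26 across.
R2C1 = 5 − 3 = 2 completes the 5 down.
R2C5 = 24 − 21 = 3 completes the 24 across.

3, 8, 1, 5, 9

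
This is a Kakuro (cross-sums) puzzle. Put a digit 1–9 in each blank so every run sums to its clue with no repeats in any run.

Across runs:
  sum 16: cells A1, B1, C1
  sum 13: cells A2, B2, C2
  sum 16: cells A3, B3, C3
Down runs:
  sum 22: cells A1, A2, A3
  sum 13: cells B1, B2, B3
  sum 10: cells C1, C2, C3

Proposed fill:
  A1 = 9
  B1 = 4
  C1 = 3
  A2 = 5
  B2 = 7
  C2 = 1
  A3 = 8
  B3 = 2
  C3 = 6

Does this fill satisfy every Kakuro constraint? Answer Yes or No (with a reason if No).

Yes

Across: 9+4+3=16; 5+7+1=13; 8+2+6=16. Down: 9+5+8=22; 4+7+2=13; 3+1+6=10. No digit repeats within any run.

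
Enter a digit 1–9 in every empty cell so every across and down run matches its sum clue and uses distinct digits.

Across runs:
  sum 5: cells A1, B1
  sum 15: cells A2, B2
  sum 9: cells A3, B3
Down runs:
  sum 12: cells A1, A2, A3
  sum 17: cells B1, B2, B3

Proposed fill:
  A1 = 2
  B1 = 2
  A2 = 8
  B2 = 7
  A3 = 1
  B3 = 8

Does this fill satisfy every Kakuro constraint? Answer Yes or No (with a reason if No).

No — the across run A1–B1 sums to 4, not 5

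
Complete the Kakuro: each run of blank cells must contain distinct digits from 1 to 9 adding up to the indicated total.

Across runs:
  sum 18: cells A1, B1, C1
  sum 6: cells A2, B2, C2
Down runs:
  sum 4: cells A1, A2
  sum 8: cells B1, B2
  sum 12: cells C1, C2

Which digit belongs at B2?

2

6 in 3 cells must be {1,2,3}; 4 in 2 cells must be {1,3}.
The 6 across and the 12 down share only 3, so C2 = 3.
C1 = 12 − 3 = 9 completes the 12 down.
Given what's placed, A2 must be 1 to fit the 6 across and 4 down.
B2 = 6 − 4 = 2 completes the 6 across.
A1 = 4 − 1 = 3 completes the 4 down.
B1 = 18 − 12 = 6 completes the 18 across.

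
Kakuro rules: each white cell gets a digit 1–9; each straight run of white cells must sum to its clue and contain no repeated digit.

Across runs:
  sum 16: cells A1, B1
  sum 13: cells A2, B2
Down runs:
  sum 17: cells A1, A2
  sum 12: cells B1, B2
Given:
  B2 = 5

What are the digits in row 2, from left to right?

8, 5

16 in 2 cells must be {7,9}; 17 in 2 cells must be {8,9}.
A1 = 9: only digit in both the 16-across and 17-down candidate sets.
B1 = 16 − 9 = 7 completes the 16 across.
A2 = 13 − 5 = 8 completes the 13 across.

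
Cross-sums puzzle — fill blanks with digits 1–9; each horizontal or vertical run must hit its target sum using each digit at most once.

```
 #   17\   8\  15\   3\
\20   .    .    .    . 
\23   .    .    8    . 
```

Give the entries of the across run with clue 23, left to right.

17 in 2 cells must be {8,9}; 3 in 2 cells must be {1,2}.
R1C3 = 15 − 8 = 7 completes the 15 down.
R2C1 = 9: the only remaining digit allowed by both the 23 across and the 17 down.
R1C1 = 17 − 9 = 8 completes the 17 down.
No cell is forced outright now. R1C4 can only be 1 or 2 (the digits allowed by both its 20 across and its 3 down). If R1C4 = 1: then R1C2 would have to be in {4} for the 20 across but in {1,2,3,5,6,7} for the 8 down — contradiction. So R1C4 = 2.
R1C2 = 20 − 17 = 3 completes the 20 across.
R2C2 = 8 − 3 = 5 completes the 8 down.
R2C4 = 23 − 22 = 1 completes the 23 across.

9 5 8 1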